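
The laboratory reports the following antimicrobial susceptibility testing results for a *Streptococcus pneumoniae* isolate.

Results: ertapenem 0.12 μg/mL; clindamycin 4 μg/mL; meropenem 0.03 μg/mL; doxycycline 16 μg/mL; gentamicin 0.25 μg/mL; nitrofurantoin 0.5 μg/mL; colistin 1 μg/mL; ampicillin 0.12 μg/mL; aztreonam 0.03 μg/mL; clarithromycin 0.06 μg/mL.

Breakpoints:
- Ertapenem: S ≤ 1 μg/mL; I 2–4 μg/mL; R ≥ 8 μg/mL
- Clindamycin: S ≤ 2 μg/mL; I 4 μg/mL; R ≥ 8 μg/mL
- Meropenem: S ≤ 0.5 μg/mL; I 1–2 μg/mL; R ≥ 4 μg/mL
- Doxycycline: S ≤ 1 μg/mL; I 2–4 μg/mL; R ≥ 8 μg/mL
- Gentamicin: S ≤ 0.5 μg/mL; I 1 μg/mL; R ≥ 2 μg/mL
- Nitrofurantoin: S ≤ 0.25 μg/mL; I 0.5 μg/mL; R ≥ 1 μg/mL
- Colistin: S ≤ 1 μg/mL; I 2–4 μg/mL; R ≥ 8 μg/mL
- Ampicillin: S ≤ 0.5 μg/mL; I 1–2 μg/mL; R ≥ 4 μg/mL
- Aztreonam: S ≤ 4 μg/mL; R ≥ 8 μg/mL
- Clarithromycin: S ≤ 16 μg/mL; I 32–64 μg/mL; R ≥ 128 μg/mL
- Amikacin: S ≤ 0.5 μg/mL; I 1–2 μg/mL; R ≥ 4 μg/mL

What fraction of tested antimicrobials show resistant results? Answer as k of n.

1 of 10

Ertapenem (0.12 μg/mL) ≤ 1 μg/mL — Susceptible
Clindamycin: 4 μg/mL is = 4 μg/mL — Intermediate
Meropenem (0.03 μg/mL) ≤ 0.5 μg/mL ⇒ Susceptible
Doxycycline (16 μg/mL) ≥ 8 μg/mL → resistant
Gentamicin (0.25 μg/mL) ≤ 0.5 μg/mL — S
Nitrofurantoin: 0.5 μg/mL is = 0.5 μg/mL → I
Colistin 1 μg/mL: ≤ 1 μg/mL — susceptible
Ampicillin (0.12 μg/mL) ≤ 0.5 μg/mL — Susceptible
Aztreonam (0.03 μg/mL) ≤ 4 μg/mL ⇒ susceptible
Clarithromycin 0.06 μg/mL: ≤ 16 μg/mL → Susceptible
Resistant: 1/10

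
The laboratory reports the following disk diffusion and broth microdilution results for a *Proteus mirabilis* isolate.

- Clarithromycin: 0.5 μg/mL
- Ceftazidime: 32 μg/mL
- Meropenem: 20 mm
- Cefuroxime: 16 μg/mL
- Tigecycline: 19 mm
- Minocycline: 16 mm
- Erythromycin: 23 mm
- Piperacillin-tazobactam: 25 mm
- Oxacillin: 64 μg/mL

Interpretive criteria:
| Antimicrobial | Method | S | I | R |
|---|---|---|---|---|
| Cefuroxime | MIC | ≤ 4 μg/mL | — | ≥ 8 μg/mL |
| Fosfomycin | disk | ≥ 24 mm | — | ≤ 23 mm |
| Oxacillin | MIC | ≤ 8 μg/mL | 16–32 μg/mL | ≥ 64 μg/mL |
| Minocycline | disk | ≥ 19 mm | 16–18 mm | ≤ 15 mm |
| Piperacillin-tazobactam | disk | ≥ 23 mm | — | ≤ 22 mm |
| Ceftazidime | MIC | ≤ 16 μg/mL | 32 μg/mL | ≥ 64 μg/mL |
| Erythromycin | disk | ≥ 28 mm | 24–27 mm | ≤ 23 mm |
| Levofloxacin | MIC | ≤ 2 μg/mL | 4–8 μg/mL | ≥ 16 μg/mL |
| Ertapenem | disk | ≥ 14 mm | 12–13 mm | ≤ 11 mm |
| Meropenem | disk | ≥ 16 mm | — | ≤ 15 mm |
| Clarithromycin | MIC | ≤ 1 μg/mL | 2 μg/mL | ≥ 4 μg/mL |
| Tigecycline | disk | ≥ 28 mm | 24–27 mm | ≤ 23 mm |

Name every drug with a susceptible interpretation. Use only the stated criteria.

Clarithromycin (0.5 μg/mL) ≤ 1 μg/mL ⇒ Susceptible
Ceftazidime (32 μg/mL) = 32 μg/mL ⇒ Intermediate
Meropenem 20 mm: ≥ 16 mm ⇒ susceptible
Cefuroxime (16 μg/mL) ≥ 8 μg/mL ⇒ Resistant
Tigecycline 19 mm: ≤ 23 mm — R
Minocycline 16 mm: in 16–18 mm → I
Erythromycin (23 mm) ≤ 23 mm ⇒ resistant
Piperacillin-tazobactam 25 mm: ≥ 23 mm — susceptible
Oxacillin (64 μg/mL) ≥ 64 μg/mL ⇒ R

clarithromycin, meropenem, piperacillin-tazobactam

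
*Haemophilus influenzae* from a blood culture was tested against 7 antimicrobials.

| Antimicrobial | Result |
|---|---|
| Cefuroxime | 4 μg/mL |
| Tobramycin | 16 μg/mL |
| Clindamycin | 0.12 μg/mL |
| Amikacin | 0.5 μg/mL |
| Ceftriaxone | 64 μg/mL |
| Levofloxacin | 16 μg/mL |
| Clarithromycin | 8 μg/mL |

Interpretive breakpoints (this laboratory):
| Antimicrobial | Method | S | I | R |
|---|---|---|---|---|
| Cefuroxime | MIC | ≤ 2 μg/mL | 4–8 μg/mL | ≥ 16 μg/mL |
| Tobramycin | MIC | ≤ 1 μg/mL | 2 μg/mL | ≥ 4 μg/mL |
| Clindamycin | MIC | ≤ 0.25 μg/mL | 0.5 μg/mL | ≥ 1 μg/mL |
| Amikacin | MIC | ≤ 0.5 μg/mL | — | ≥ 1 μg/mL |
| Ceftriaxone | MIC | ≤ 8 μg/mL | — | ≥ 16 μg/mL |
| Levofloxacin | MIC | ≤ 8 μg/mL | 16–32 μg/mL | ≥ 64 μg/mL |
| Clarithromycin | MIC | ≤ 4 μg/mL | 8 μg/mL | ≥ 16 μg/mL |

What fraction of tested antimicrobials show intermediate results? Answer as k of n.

Cefuroxime (4 μg/mL) in 4–8 μg/mL → I
Tobramycin 16 μg/mL: ≥ 4 μg/mL → resistant
Clindamycin 0.12 μg/mL: ≤ 0.25 μg/mL — susceptible
Amikacin: 0.5 μg/mL is ≤ 0.5 μg/mL → S
Ceftriaxone (64 μg/mL) ≥ 16 μg/mL — resistant
Levofloxacin (16 μg/mL) in 16–32 μg/mL — intermediate
Clarithromycin: 8 μg/mL is = 8 μg/mL → I
Intermediate: 3/7

3 of 7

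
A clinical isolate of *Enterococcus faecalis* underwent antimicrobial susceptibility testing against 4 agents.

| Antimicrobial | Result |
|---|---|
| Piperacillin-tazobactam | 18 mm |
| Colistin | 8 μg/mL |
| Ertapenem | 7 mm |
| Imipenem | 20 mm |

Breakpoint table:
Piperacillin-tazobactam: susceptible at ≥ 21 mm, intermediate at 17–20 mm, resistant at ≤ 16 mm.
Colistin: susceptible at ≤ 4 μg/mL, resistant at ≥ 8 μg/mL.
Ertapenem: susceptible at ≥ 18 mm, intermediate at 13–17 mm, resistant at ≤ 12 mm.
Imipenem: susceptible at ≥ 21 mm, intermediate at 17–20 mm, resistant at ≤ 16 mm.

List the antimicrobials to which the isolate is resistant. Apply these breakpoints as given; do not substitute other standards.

Piperacillin-tazobactam 18 mm: in 17–20 mm — Intermediate
Colistin 8 μg/mL: ≥ 8 μg/mL ⇒ Resistant
Ertapenem: 7 mm is ≤ 12 mm → Resistant
Imipenem: 20 mm is in 17–20 mm — Intermediate

colistin, ertapenem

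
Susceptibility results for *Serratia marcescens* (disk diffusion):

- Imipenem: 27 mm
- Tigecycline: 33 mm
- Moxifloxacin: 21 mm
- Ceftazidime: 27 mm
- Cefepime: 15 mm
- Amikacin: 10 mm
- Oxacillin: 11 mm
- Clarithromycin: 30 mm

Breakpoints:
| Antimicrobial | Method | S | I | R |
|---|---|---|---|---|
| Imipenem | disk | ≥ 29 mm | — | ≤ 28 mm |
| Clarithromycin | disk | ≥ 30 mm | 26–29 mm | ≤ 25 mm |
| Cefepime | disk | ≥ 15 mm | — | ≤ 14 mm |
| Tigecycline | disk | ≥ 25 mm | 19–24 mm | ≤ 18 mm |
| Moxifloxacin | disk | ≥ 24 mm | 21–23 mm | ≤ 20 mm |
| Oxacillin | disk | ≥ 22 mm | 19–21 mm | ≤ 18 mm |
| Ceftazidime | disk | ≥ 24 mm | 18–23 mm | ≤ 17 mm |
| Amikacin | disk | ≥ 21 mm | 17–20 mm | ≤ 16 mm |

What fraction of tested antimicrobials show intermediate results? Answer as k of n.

Imipenem 27 mm: ≤ 28 mm → Resistant
Tigecycline 33 mm: ≥ 25 mm — S
Moxifloxacin: 21 mm is in 21–23 mm → I
Ceftazidime: 27 mm is ≥ 24 mm → S
Cefepime: 15 mm is ≥ 15 mm — susceptible
Amikacin 10 mm: ≤ 16 mm ⇒ resistant
Oxacillin (11 mm) ≤ 18 mm ⇒ resistant
Clarithromycin: 30 mm is ≥ 30 mm → Susceptible
Intermediate: 1/8

1 of 8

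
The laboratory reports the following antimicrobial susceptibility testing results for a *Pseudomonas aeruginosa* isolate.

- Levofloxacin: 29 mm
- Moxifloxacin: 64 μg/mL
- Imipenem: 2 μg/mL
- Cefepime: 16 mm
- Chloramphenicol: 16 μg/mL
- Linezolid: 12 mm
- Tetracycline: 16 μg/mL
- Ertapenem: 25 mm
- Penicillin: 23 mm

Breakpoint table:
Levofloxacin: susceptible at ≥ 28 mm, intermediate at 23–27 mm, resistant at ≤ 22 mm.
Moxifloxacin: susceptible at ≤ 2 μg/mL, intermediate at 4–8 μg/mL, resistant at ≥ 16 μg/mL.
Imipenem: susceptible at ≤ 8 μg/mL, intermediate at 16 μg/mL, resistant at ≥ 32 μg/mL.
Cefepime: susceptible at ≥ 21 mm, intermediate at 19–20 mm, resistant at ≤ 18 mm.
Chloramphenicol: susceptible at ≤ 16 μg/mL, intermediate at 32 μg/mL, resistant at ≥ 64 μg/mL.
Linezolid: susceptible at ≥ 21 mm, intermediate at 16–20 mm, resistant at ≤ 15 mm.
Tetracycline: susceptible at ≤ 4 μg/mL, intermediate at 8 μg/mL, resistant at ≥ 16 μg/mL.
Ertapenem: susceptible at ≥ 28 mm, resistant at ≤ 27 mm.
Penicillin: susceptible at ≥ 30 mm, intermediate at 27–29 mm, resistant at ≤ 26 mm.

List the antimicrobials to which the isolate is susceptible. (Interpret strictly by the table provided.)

levofloxacin, imipenem, chloramphenicol

Levofloxacin (29 mm) ≥ 28 mm → Susceptible
Moxifloxacin (64 μg/mL) ≥ 16 μg/mL ⇒ resistant
Imipenem 2 μg/mL: ≤ 8 μg/mL — Susceptible
Cefepime 16 mm: ≤ 18 mm — R
Chloramphenicol 16 μg/mL: ≤ 16 μg/mL → S
Linezolid (12 mm) ≤ 15 mm — Resistant
Tetracycline 16 μg/mL: ≥ 16 μg/mL → Resistant
Ertapenem: 25 mm is ≤ 27 mm — R
Penicillin (23 mm) ≤ 26 mm → resistant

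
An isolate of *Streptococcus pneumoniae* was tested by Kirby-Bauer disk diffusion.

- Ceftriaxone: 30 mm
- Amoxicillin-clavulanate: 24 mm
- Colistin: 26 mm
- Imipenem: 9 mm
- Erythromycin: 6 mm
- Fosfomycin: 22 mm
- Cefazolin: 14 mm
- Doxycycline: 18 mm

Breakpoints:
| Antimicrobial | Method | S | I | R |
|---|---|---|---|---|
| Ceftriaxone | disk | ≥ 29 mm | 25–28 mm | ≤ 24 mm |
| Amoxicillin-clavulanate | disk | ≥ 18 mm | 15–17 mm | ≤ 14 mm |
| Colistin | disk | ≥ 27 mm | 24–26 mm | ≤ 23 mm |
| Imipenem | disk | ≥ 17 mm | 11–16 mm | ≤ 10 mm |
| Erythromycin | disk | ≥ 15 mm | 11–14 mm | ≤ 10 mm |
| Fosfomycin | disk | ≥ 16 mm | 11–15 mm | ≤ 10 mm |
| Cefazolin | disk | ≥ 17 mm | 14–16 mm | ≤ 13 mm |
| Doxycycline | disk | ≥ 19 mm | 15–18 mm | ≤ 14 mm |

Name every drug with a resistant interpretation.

Ceftriaxone 30 mm: ≥ 29 mm → S
Amoxicillin-clavulanate: 24 mm is ≥ 18 mm — Susceptible
Colistin 26 mm: in 24–26 mm → Intermediate
Imipenem (9 mm) ≤ 10 mm → R
Erythromycin (6 mm) ≤ 10 mm ⇒ Resistant
Fosfomycin: 22 mm is ≥ 16 mm — Susceptible
Cefazolin (14 mm) in 14–16 mm — intermediate
Doxycycline: 18 mm is in 15–18 mm ⇒ I

imipenem, erythromycin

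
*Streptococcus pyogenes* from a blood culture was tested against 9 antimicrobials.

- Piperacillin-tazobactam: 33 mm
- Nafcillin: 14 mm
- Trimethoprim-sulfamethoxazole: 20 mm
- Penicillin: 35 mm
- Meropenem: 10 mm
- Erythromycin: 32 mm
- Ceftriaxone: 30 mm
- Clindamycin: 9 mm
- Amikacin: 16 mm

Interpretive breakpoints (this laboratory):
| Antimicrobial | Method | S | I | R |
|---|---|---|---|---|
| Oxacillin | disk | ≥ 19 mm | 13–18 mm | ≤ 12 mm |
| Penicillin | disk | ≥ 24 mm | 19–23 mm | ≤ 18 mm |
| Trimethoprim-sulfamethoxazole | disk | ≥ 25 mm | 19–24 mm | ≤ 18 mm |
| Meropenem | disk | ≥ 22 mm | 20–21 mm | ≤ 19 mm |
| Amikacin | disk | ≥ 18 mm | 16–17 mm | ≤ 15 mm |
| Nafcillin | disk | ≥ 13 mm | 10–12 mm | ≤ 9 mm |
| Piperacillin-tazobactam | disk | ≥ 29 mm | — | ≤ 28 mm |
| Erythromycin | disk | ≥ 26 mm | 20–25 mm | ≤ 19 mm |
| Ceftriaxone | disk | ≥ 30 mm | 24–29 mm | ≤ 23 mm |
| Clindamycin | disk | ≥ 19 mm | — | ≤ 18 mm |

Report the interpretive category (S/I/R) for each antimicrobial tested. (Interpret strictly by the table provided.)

Piperacillin-tazobactam 33 mm: ≥ 29 mm — Susceptible
Nafcillin 14 mm: ≥ 13 mm → Susceptible
Trimethoprim-sulfamethoxazole (20 mm) in 19–24 mm ⇒ I
Penicillin (35 mm) ≥ 24 mm ⇒ susceptible
Meropenem: 10 mm is ≤ 19 mm → Resistant
Erythromycin 32 mm: ≥ 26 mm — S
Ceftriaxone 30 mm: ≥ 30 mm ⇒ susceptible
Clindamycin (9 mm) ≤ 18 mm → R
Amikacin 16 mm: in 16–17 mm → Intermediate

S, S, I, S, R, S, S, R, I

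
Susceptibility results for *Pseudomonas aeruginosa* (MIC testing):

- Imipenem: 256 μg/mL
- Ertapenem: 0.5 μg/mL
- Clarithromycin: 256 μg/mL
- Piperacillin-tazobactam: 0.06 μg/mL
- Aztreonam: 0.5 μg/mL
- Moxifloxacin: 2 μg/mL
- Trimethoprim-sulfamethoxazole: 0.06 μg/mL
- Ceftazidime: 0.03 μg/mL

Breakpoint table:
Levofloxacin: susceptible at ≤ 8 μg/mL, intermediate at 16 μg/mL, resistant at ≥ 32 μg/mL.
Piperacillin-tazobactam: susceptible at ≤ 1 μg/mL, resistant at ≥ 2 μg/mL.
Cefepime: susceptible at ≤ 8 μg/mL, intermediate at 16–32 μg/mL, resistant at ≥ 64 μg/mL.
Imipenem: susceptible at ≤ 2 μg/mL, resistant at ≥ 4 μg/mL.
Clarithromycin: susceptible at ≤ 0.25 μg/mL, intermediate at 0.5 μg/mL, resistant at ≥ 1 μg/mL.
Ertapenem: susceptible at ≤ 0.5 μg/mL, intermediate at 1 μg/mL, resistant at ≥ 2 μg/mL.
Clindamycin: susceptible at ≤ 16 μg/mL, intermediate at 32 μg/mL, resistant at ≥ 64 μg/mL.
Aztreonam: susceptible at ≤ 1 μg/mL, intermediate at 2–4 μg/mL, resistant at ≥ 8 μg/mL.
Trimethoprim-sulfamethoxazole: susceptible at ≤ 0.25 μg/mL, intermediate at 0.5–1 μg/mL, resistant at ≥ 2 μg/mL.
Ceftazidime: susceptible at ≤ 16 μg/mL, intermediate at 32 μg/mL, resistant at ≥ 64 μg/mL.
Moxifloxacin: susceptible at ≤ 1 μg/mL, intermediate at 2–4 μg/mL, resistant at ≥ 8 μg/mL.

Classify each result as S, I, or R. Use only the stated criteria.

R, S, R, S, S, I, S, S

Imipenem (256 μg/mL) ≥ 4 μg/mL — Resistant
Ertapenem (0.5 μg/mL) ≤ 0.5 μg/mL — S
Clarithromycin 256 μg/mL: ≥ 1 μg/mL ⇒ Resistant
Piperacillin-tazobactam (0.06 μg/mL) ≤ 1 μg/mL ⇒ Susceptible
Aztreonam (0.5 μg/mL) ≤ 1 μg/mL — susceptible
Moxifloxacin 2 μg/mL: in 2–4 μg/mL → Intermediate
Trimethoprim-sulfamethoxazole 0.06 μg/mL: ≤ 0.25 μg/mL ⇒ Susceptible
Ceftazidime (0.03 μg/mL) ≤ 16 μg/mL ⇒ S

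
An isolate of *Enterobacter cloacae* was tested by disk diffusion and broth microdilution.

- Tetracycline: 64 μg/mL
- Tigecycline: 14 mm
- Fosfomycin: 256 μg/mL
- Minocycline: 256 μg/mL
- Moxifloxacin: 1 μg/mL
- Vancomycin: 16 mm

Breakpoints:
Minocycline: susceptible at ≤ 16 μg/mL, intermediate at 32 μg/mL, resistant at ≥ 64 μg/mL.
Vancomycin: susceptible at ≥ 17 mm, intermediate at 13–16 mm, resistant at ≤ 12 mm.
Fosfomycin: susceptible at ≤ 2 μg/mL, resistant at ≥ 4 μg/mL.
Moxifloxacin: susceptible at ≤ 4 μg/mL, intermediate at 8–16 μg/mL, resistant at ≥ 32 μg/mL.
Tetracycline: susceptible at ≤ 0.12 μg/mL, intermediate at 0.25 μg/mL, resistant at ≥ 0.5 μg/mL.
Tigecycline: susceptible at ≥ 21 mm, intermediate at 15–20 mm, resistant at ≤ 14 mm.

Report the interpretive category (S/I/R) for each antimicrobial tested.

Tetracycline 64 μg/mL: ≥ 0.5 μg/mL ⇒ resistant
Tigecycline: 14 mm is ≤ 14 mm ⇒ R
Fosfomycin (256 μg/mL) ≥ 4 μg/mL — Resistant
Minocycline (256 μg/mL) ≥ 64 μg/mL — R
Moxifloxacin: 1 μg/mL is ≤ 4 μg/mL ⇒ susceptible
Vancomycin: 16 mm is in 13–16 mm — I

R, R, R, R, S, I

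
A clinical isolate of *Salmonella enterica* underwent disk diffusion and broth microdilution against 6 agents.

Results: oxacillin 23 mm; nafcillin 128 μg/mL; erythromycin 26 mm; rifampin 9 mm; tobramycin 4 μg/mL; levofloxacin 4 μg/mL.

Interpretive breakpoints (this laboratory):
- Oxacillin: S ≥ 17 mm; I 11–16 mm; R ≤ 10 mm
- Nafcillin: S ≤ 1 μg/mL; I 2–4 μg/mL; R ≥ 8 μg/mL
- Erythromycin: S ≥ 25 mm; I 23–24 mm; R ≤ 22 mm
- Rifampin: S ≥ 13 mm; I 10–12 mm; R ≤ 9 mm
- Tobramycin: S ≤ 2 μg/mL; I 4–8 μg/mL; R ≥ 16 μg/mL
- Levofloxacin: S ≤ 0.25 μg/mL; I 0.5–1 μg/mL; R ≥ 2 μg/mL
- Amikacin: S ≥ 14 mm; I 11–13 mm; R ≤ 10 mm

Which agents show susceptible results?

oxacillin, erythromycin

Oxacillin: 23 mm is ≥ 17 mm — Susceptible
Nafcillin (128 μg/mL) ≥ 8 μg/mL — R
Erythromycin: 26 mm is ≥ 25 mm ⇒ S
Rifampin: 9 mm is ≤ 9 mm — R
Tobramycin: 4 μg/mL is in 4–8 μg/mL ⇒ I
Levofloxacin: 4 μg/mL is ≥ 2 μg/mL → R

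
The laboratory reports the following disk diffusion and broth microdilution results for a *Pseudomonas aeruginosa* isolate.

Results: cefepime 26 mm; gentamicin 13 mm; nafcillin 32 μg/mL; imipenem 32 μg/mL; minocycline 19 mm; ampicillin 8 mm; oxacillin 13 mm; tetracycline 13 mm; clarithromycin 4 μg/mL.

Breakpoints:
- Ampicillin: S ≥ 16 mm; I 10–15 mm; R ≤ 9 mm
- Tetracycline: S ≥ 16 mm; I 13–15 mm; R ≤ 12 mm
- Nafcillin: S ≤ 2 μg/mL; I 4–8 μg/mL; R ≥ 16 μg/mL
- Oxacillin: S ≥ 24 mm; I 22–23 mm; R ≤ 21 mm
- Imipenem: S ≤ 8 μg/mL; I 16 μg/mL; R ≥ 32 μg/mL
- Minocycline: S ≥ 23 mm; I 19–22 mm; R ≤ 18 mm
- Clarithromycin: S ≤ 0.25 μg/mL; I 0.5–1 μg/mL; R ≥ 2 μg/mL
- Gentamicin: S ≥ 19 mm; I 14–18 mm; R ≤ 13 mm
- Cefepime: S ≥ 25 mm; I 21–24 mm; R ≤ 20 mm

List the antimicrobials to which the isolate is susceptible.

cefepime

Cefepime (26 mm) ≥ 25 mm — susceptible
Gentamicin 13 mm: ≤ 13 mm → resistant
Nafcillin 32 μg/mL: ≥ 16 μg/mL → Resistant
Imipenem (32 μg/mL) ≥ 32 μg/mL — Resistant
Minocycline: 19 mm is in 19–22 mm — intermediate
Ampicillin: 8 mm is ≤ 9 mm ⇒ Resistant
Oxacillin 13 mm: ≤ 21 mm → Resistant
Tetracycline 13 mm: in 13–15 mm ⇒ Intermediate
Clarithromycin 4 μg/mL: ≥ 2 μg/mL — resistant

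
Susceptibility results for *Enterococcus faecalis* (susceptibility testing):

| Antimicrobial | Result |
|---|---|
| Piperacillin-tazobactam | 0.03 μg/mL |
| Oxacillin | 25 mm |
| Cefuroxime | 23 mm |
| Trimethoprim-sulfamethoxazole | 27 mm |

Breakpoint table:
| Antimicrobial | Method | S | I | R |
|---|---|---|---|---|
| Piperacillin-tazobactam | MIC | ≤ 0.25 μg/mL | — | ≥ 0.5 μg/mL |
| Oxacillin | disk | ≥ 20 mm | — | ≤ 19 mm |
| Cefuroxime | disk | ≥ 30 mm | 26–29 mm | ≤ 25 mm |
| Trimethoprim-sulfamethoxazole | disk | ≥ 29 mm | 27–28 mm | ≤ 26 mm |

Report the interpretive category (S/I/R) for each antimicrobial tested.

Piperacillin-tazobactam 0.03 μg/mL: ≤ 0.25 μg/mL → susceptible
Oxacillin 25 mm: ≥ 20 mm → Susceptible
Cefuroxime 23 mm: ≤ 25 mm → R
Trimethoprim-sulfamethoxazole: 27 mm is in 27–28 mm → Intermediate

S, S, R, I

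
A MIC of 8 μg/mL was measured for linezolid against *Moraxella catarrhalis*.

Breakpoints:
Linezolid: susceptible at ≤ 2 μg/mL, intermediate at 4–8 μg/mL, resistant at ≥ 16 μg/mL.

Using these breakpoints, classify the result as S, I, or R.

I

Linezolid 8 μg/mL: in 4–8 μg/mL → I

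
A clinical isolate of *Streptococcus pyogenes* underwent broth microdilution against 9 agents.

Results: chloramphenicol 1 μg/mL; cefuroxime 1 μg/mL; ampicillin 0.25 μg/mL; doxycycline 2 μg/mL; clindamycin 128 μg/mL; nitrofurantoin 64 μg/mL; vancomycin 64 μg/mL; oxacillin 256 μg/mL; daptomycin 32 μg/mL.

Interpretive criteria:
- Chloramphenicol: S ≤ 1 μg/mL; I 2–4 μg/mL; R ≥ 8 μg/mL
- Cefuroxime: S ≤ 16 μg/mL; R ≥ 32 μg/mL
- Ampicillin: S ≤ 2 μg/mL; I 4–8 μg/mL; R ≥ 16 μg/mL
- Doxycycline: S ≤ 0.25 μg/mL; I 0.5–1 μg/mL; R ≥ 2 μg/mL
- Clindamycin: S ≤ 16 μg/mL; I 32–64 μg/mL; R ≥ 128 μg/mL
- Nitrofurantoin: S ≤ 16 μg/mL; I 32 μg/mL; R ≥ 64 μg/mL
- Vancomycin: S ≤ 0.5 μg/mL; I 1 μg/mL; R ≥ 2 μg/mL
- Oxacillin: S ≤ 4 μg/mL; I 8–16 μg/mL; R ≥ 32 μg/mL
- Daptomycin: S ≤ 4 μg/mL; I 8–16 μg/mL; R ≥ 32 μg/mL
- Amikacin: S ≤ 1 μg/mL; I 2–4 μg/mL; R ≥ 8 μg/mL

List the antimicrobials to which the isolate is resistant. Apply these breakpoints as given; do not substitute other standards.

Chloramphenicol (1 μg/mL) ≤ 1 μg/mL ⇒ susceptible
Cefuroxime: 1 μg/mL is ≤ 16 μg/mL → Susceptible
Ampicillin (0.25 μg/mL) ≤ 2 μg/mL → susceptible
Doxycycline (2 μg/mL) ≥ 2 μg/mL — resistant
Clindamycin: 128 μg/mL is ≥ 128 μg/mL → Resistant
Nitrofurantoin (64 μg/mL) ≥ 64 μg/mL — R
Vancomycin (64 μg/mL) ≥ 2 μg/mL → resistant
Oxacillin 256 μg/mL: ≥ 32 μg/mL → Resistant
Daptomycin 32 μg/mL: ≥ 32 μg/mL — resistant

doxycycline, clindamycin, nitrofurantoin, vancomycin, oxacillin, daptomycin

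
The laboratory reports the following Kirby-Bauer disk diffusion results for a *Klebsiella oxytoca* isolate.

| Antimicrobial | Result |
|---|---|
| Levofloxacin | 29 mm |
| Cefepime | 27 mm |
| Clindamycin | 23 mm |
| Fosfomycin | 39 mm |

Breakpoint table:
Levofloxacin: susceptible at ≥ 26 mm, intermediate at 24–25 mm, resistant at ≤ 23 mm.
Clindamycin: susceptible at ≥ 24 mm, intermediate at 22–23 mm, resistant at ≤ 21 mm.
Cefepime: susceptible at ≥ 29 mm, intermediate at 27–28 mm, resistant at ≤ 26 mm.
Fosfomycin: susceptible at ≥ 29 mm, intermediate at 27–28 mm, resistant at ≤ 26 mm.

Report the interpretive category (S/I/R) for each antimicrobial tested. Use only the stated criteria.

Levofloxacin (29 mm) ≥ 26 mm → susceptible
Cefepime (27 mm) in 27–28 mm — intermediate
Clindamycin 23 mm: in 22–23 mm — Intermediate
Fosfomycin (39 mm) ≥ 29 mm → susceptible

S, I, I, S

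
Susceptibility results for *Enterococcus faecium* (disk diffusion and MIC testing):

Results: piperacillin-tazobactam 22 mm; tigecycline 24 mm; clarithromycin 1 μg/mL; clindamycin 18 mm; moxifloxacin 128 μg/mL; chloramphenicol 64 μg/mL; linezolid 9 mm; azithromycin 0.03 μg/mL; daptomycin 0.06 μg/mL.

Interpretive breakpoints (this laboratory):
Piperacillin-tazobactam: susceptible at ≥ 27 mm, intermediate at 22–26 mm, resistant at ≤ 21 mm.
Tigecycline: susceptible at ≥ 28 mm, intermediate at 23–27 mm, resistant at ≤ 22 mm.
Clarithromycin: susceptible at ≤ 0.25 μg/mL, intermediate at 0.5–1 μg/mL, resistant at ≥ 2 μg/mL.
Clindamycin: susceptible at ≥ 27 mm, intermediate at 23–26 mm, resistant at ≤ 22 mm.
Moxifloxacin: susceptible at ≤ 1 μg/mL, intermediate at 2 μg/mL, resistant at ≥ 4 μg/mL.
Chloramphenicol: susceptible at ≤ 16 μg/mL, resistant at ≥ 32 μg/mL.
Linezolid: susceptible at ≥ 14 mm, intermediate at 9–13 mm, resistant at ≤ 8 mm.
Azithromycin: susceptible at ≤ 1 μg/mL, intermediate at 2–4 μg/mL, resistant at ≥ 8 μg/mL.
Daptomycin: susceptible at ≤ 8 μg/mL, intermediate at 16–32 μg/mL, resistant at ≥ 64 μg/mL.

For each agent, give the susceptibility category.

I, I, I, R, R, R, I, S, S

Piperacillin-tazobactam (22 mm) in 22–26 mm — intermediate
Tigecycline (24 mm) in 23–27 mm — I
Clarithromycin (1 μg/mL) in 0.5–1 μg/mL — I
Clindamycin (18 mm) ≤ 22 mm — R
Moxifloxacin (128 μg/mL) ≥ 4 μg/mL — resistant
Chloramphenicol: 64 μg/mL is ≥ 32 μg/mL ⇒ R
Linezolid: 9 mm is in 9–13 mm → Intermediate
Azithromycin 0.03 μg/mL: ≤ 1 μg/mL ⇒ Susceptible
Daptomycin (0.06 μg/mL) ≤ 8 μg/mL — susceptible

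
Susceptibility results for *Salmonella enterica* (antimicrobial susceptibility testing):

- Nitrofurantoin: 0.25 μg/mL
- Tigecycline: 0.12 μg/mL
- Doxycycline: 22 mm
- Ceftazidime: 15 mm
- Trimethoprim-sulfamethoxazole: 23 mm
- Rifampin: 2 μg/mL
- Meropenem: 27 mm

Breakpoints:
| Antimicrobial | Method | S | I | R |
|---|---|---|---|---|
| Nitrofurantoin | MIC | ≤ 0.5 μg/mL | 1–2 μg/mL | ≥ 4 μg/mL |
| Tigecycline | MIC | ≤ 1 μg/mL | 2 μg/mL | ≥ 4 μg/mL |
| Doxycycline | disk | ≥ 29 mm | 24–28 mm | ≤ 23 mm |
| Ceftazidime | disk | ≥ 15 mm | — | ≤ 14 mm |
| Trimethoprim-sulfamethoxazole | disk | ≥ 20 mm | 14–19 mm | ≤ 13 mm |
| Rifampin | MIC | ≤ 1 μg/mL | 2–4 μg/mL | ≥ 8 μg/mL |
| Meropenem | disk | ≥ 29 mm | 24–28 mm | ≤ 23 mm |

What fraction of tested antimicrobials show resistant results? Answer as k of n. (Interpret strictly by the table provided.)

1 of 7

Nitrofurantoin: 0.25 μg/mL is ≤ 0.5 μg/mL ⇒ Susceptible
Tigecycline: 0.12 μg/mL is ≤ 1 μg/mL — Susceptible
Doxycycline 22 mm: ≤ 23 mm → R
Ceftazidime: 15 mm is ≥ 15 mm ⇒ Susceptible
Trimethoprim-sulfamethoxazole 23 mm: ≥ 20 mm ⇒ S
Rifampin: 2 μg/mL is in 2–4 μg/mL → intermediate
Meropenem: 27 mm is in 24–28 mm ⇒ I
Resistant: 1/7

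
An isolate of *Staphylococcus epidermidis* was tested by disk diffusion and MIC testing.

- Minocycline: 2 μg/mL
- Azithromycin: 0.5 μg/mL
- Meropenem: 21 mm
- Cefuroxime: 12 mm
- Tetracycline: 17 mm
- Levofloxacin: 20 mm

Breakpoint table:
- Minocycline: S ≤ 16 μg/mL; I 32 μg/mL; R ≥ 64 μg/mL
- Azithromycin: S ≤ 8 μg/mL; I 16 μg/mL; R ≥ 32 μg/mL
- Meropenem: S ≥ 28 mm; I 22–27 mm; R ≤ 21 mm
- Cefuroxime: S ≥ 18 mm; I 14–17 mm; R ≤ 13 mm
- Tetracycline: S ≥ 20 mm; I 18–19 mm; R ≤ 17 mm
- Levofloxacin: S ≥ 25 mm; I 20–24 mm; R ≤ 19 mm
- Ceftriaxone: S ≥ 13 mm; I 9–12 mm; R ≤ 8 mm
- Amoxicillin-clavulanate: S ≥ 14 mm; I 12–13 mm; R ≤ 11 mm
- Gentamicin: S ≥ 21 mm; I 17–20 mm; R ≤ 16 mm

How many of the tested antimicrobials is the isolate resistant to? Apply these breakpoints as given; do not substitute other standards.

Minocycline (2 μg/mL) ≤ 16 μg/mL ⇒ susceptible
Azithromycin (0.5 μg/mL) ≤ 8 μg/mL → susceptible
Meropenem 21 mm: ≤ 21 mm ⇒ resistant
Cefuroxime: 12 mm is ≤ 13 mm ⇒ R
Tetracycline (17 mm) ≤ 17 mm → resistant
Levofloxacin (20 mm) in 20–24 mm → I
Resistant: 3

3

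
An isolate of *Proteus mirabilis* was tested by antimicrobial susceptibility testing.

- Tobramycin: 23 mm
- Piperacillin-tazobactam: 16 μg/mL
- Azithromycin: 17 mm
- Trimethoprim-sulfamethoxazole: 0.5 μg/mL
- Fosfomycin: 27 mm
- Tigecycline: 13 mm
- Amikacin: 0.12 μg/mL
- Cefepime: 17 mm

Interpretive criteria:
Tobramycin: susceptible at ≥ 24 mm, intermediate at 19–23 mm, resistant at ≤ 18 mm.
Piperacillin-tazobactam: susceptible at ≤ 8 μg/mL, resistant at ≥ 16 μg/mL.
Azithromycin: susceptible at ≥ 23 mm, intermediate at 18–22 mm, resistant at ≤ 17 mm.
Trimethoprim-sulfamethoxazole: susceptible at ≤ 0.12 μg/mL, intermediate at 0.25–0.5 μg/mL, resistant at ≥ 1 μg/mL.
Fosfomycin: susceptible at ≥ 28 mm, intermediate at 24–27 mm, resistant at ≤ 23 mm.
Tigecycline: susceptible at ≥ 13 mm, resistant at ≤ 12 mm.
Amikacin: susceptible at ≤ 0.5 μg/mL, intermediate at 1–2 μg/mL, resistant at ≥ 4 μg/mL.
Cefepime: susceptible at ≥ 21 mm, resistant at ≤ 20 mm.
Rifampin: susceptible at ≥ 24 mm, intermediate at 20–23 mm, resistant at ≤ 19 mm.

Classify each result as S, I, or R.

I, R, R, I, I, S, S, R

Tobramycin 23 mm: in 19–23 mm — Intermediate
Piperacillin-tazobactam 16 μg/mL: ≥ 16 μg/mL → R
Azithromycin 17 mm: ≤ 17 mm — Resistant
Trimethoprim-sulfamethoxazole: 0.5 μg/mL is in 0.25–0.5 μg/mL → Intermediate
Fosfomycin: 27 mm is in 24–27 mm ⇒ Intermediate
Tigecycline (13 mm) ≥ 13 mm — S
Amikacin: 0.12 μg/mL is ≤ 0.5 μg/mL → S
Cefepime (17 mm) ≤ 20 mm ⇒ Resistant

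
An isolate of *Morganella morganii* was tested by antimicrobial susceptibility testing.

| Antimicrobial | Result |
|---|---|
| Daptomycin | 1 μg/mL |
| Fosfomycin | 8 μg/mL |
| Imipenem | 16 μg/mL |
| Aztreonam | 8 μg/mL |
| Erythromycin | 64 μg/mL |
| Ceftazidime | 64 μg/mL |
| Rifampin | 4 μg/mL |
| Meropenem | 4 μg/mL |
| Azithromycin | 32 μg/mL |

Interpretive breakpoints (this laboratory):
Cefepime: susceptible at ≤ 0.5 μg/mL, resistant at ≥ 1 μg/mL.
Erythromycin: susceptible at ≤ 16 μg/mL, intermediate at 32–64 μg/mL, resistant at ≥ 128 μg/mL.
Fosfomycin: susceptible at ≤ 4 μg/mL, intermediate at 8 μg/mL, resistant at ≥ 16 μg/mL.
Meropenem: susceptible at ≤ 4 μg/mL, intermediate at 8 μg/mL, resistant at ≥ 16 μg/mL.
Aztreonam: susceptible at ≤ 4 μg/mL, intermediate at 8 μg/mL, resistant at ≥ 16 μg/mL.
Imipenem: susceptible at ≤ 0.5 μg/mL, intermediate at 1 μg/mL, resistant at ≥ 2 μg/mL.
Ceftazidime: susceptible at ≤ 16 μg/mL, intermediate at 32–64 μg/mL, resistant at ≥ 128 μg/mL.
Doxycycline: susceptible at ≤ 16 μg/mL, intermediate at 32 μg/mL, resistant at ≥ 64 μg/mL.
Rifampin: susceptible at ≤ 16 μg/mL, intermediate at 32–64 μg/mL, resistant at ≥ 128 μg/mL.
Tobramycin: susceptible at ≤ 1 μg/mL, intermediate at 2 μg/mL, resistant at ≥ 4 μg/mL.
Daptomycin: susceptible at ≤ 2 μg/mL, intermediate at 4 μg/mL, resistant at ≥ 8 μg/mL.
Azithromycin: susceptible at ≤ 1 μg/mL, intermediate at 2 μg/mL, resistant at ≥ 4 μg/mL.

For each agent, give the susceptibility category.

S, I, R, I, I, I, S, S, R

Daptomycin: 1 μg/mL is ≤ 2 μg/mL ⇒ S
Fosfomycin 8 μg/mL: = 8 μg/mL — I
Imipenem (16 μg/mL) ≥ 2 μg/mL → R
Aztreonam: 8 μg/mL is = 8 μg/mL ⇒ I
Erythromycin: 64 μg/mL is in 32–64 μg/mL → Intermediate
Ceftazidime 64 μg/mL: in 32–64 μg/mL — intermediate
Rifampin: 4 μg/mL is ≤ 16 μg/mL → Susceptible
Meropenem: 4 μg/mL is ≤ 4 μg/mL → Susceptible
Azithromycin: 32 μg/mL is ≥ 4 μg/mL → resistant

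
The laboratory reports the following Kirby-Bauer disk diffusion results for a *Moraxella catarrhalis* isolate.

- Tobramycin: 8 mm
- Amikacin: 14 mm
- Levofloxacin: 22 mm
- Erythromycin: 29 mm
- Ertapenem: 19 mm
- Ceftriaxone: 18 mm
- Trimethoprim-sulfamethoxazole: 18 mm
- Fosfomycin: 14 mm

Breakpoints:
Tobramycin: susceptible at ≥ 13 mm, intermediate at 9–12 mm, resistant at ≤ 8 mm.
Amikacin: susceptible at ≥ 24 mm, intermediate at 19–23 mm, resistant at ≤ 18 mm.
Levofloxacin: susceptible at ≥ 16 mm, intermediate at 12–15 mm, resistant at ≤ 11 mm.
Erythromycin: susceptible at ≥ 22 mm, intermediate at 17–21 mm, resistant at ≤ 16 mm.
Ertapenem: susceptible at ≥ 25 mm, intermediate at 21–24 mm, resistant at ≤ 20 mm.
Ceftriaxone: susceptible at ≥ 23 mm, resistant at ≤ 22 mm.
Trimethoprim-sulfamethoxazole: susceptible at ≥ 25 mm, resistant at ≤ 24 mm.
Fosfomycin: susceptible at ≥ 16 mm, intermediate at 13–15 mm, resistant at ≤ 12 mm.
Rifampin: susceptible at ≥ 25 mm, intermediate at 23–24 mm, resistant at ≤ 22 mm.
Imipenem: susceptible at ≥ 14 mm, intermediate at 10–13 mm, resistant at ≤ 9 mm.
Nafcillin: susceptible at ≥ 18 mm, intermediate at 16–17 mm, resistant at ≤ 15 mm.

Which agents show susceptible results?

levofloxacin, erythromycin

Tobramycin (8 mm) ≤ 8 mm — R
Amikacin 14 mm: ≤ 18 mm — resistant
Levofloxacin: 22 mm is ≥ 16 mm ⇒ susceptible
Erythromycin: 29 mm is ≥ 22 mm ⇒ susceptible
Ertapenem (19 mm) ≤ 20 mm — Resistant
Ceftriaxone 18 mm: ≤ 22 mm ⇒ Resistant
Trimethoprim-sulfamethoxazole: 18 mm is ≤ 24 mm — Resistant
Fosfomycin (14 mm) in 13–15 mm → I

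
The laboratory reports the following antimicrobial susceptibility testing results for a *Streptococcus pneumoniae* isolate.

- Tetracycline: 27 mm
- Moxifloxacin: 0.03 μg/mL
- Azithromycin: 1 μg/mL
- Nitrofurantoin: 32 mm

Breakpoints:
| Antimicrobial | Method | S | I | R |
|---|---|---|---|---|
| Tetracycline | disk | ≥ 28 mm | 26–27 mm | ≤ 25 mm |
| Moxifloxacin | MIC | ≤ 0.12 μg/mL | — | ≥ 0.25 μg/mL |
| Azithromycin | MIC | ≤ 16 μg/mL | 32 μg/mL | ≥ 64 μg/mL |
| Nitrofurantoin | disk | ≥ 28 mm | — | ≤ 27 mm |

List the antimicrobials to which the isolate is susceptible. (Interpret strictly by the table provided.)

Tetracycline (27 mm) in 26–27 mm ⇒ Intermediate
Moxifloxacin: 0.03 μg/mL is ≤ 0.12 μg/mL — S
Azithromycin: 1 μg/mL is ≤ 16 μg/mL — susceptible
Nitrofurantoin (32 mm) ≥ 28 mm → Susceptible

moxifloxacin, azithromycin, nitrofurantoin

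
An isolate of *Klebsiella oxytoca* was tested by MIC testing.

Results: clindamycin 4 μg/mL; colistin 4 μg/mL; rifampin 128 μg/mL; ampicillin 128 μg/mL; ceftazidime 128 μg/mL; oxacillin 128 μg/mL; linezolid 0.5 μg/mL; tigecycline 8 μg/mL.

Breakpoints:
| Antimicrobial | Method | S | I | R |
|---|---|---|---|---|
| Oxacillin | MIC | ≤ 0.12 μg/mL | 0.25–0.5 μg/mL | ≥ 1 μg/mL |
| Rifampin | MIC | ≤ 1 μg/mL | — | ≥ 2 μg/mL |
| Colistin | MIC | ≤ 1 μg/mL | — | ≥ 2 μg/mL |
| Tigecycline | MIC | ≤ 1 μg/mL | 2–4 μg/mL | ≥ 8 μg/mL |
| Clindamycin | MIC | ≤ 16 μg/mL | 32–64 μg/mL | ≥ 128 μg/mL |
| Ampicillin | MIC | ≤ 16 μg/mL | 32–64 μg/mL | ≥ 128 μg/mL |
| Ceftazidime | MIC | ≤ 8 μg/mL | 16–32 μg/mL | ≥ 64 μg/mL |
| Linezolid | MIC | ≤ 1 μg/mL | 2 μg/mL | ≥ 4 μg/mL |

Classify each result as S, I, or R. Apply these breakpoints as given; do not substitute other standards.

Clindamycin (4 μg/mL) ≤ 16 μg/mL — susceptible
Colistin: 4 μg/mL is ≥ 2 μg/mL ⇒ R
Rifampin (128 μg/mL) ≥ 2 μg/mL ⇒ Resistant
Ampicillin (128 μg/mL) ≥ 128 μg/mL ⇒ R
Ceftazidime 128 μg/mL: ≥ 64 μg/mL ⇒ R
Oxacillin (128 μg/mL) ≥ 1 μg/mL ⇒ Resistant
Linezolid 0.5 μg/mL: ≤ 1 μg/mL → susceptible
Tigecycline 8 μg/mL: ≥ 8 μg/mL ⇒ Resistant

S, R, R, R, R, R, S, R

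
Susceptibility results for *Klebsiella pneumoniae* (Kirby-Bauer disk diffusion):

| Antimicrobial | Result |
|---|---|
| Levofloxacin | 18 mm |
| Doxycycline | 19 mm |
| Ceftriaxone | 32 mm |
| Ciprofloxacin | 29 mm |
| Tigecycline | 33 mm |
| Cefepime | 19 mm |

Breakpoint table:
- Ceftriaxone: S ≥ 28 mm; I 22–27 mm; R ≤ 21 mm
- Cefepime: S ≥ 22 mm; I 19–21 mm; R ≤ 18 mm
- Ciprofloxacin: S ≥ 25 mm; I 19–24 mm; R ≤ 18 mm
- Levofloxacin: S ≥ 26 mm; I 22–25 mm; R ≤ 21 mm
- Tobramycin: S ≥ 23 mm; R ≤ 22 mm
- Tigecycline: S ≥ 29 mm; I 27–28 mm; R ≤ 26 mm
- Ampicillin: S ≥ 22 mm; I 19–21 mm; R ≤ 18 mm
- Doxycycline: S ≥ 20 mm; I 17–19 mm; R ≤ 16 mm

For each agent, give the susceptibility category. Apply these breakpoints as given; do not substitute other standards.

R, I, S, S, S, I

Levofloxacin 18 mm: ≤ 21 mm ⇒ R
Doxycycline (19 mm) in 17–19 mm — Intermediate
Ceftriaxone: 32 mm is ≥ 28 mm ⇒ S
Ciprofloxacin (29 mm) ≥ 25 mm — S
Tigecycline: 33 mm is ≥ 29 mm ⇒ S
Cefepime 19 mm: in 19–21 mm ⇒ Intermediate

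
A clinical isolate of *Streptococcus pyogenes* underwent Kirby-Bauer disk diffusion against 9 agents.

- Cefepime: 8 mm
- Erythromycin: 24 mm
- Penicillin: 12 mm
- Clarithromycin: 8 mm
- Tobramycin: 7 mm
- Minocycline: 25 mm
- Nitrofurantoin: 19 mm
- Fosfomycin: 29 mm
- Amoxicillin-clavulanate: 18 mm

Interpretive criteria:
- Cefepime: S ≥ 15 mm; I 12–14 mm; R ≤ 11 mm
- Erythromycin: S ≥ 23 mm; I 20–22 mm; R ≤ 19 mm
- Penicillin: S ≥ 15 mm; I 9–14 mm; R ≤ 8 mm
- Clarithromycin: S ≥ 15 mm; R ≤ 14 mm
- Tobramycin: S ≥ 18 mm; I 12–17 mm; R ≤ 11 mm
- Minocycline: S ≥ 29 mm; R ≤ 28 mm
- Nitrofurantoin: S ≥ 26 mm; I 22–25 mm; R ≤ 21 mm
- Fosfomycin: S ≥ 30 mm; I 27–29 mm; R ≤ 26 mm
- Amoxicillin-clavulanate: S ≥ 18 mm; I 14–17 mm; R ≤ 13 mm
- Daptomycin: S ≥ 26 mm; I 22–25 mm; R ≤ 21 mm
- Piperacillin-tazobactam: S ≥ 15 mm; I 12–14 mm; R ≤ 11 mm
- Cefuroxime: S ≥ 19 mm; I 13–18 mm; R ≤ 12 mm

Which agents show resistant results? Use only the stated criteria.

Cefepime: 8 mm is ≤ 11 mm → R
Erythromycin: 24 mm is ≥ 23 mm — Susceptible
Penicillin: 12 mm is in 9–14 mm ⇒ I
Clarithromycin 8 mm: ≤ 14 mm — resistant
Tobramycin (7 mm) ≤ 11 mm — Resistant
Minocycline: 25 mm is ≤ 28 mm → resistant
Nitrofurantoin 19 mm: ≤ 21 mm — resistant
Fosfomycin 29 mm: in 27–29 mm — I
Amoxicillin-clavulanate 18 mm: ≥ 18 mm → Susceptible

cefepime, clarithromycin, tobramycin, minocycline, nitrofurantoin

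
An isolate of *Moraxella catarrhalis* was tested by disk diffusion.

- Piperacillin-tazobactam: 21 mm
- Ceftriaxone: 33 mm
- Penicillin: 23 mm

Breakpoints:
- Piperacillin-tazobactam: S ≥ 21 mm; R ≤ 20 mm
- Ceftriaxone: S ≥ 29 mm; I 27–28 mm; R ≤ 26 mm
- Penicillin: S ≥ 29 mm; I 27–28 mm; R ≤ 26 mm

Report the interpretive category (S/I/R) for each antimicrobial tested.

Piperacillin-tazobactam: 21 mm is ≥ 21 mm → S
Ceftriaxone (33 mm) ≥ 29 mm ⇒ Susceptible
Penicillin 23 mm: ≤ 26 mm ⇒ R

S, S, R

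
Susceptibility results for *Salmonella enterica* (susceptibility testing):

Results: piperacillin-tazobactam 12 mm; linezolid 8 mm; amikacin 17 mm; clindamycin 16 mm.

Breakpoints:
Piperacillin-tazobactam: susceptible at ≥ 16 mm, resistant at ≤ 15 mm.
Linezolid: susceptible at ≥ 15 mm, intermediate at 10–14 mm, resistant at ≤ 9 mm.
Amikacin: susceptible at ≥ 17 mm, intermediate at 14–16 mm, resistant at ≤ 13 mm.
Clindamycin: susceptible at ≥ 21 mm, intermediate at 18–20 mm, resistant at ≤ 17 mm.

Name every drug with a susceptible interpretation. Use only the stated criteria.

Piperacillin-tazobactam: 12 mm is ≤ 15 mm → R
Linezolid: 8 mm is ≤ 9 mm — resistant
Amikacin: 17 mm is ≥ 17 mm ⇒ susceptible
Clindamycin (16 mm) ≤ 17 mm ⇒ R

amikacin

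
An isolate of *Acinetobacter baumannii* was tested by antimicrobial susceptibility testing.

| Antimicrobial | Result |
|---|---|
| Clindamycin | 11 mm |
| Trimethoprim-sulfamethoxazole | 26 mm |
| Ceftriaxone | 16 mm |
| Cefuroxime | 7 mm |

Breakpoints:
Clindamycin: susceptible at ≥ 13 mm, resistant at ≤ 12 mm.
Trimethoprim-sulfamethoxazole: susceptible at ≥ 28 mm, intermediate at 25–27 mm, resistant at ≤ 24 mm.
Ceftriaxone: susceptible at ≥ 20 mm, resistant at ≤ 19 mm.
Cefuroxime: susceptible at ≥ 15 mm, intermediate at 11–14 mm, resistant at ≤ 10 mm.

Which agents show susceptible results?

Clindamycin 11 mm: ≤ 12 mm — Resistant
Trimethoprim-sulfamethoxazole (26 mm) in 25–27 mm ⇒ Intermediate
Ceftriaxone (16 mm) ≤ 19 mm → resistant
Cefuroxime 7 mm: ≤ 10 mm ⇒ resistant

none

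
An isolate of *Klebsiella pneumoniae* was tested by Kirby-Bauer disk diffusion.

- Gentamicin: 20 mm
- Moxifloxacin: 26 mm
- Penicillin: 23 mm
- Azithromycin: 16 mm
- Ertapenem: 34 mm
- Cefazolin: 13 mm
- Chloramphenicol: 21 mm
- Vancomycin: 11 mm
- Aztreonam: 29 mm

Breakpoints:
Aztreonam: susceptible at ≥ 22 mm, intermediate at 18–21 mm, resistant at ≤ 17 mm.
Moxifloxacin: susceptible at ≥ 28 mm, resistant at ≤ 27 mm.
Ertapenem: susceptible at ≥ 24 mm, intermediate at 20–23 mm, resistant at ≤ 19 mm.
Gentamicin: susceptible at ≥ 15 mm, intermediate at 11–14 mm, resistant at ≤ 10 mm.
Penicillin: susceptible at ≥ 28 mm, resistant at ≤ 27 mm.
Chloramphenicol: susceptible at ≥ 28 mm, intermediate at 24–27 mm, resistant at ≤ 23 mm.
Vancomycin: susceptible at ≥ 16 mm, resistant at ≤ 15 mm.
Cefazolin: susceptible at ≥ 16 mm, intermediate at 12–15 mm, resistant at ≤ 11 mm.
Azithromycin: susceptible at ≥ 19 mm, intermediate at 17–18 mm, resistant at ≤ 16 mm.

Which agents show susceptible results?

gentamicin, ertapenem, aztreonam

Gentamicin (20 mm) ≥ 15 mm → S
Moxifloxacin: 26 mm is ≤ 27 mm ⇒ R
Penicillin (23 mm) ≤ 27 mm → R
Azithromycin 16 mm: ≤ 16 mm → Resistant
Ertapenem 34 mm: ≥ 24 mm ⇒ Susceptible
Cefazolin: 13 mm is in 12–15 mm ⇒ Intermediate
Chloramphenicol (21 mm) ≤ 23 mm — Resistant
Vancomycin 11 mm: ≤ 15 mm — resistant
Aztreonam 29 mm: ≥ 22 mm — Susceptible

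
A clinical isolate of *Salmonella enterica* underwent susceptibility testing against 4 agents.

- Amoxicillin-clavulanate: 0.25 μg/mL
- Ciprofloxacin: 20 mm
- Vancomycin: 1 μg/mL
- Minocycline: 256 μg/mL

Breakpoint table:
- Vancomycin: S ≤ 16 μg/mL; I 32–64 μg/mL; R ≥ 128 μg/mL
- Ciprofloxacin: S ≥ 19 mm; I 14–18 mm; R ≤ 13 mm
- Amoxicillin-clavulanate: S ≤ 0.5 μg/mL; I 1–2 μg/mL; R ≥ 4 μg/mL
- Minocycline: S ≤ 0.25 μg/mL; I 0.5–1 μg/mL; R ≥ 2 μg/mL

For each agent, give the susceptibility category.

Amoxicillin-clavulanate 0.25 μg/mL: ≤ 0.5 μg/mL — susceptible
Ciprofloxacin 20 mm: ≥ 19 mm — Susceptible
Vancomycin (1 μg/mL) ≤ 16 μg/mL — susceptible
Minocycline 256 μg/mL: ≥ 2 μg/mL → Resistant

S, S, S, R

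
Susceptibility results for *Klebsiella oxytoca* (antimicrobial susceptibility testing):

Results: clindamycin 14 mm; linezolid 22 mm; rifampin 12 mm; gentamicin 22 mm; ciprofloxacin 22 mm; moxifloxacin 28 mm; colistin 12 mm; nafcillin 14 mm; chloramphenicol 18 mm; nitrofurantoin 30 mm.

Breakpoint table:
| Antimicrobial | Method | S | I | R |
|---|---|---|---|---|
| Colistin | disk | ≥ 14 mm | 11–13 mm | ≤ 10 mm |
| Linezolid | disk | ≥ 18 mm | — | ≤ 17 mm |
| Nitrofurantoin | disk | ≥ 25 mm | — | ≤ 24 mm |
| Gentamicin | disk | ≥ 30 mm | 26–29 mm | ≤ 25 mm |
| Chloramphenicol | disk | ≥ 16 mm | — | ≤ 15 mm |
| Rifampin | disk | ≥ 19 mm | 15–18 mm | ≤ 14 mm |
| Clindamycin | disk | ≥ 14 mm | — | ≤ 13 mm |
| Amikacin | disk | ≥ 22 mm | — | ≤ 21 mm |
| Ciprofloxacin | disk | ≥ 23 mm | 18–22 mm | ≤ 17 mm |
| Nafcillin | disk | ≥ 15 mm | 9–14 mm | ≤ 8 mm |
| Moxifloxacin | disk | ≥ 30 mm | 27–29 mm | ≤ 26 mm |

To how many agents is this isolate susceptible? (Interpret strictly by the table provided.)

4

Clindamycin: 14 mm is ≥ 14 mm → susceptible
Linezolid (22 mm) ≥ 18 mm — S
Rifampin: 12 mm is ≤ 14 mm — resistant
Gentamicin 22 mm: ≤ 25 mm — resistant
Ciprofloxacin (22 mm) in 18–22 mm — intermediate
Moxifloxacin: 28 mm is in 27–29 mm — intermediate
Colistin (12 mm) in 11–13 mm ⇒ intermediate
Nafcillin 14 mm: in 9–14 mm ⇒ Intermediate
Chloramphenicol (18 mm) ≥ 16 mm → susceptible
Nitrofurantoin (30 mm) ≥ 25 mm ⇒ Susceptible
Susceptible: 4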